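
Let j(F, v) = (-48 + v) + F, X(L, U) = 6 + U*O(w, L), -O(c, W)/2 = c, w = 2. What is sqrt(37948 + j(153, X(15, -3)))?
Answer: sqrt(38071) ≈ 195.12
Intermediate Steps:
O(c, W) = -2*c
X(L, U) = 6 - 4*U (X(L, U) = 6 + U*(-2*2) = 6 + U*(-4) = 6 - 4*U)
j(F, v) = -48 + F + v
sqrt(37948 + j(153, X(15, -3))) = sqrt(37948 + (-48 + 153 + (6 - 4*(-3)))) = sqrt(37948 + (-48 + 153 + (6 + 12))) = sqrt(37948 + (-48 + 153 + 18)) = sqrt(37948 + 123) = sqrt(38071)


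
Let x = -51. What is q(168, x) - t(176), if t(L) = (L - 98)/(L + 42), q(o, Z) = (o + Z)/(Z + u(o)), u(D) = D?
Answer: 70/109 ≈ 0.64220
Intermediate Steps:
q(o, Z) = 1 (q(o, Z) = (o + Z)/(Z + o) = (Z + o)/(Z + o) = 1)
t(L) = (-98 + L)/(42 + L)
q(168, x) - t(176) = 1 - (-98 + 176)/(42 + 176) = 1 - 78/218 = 1 - 1*39/109 = 1 - 39/109 = 70/109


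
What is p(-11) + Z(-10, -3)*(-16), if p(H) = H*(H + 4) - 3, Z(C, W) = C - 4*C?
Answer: -406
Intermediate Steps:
Z(C, W) = -3*C
p(H) = -3 + H*(4 + H) (p(H) = H*(4 + H) - 3 = -3 + H*(4 + H))
p(-11) + Z(-10, -3)*(-16) = (-3 + (-11)**2 + 4*(-11)) - 3*(-10)*(-16) = (-3 + 121 - 44) + 30*(-16) = 74 - 480 = -406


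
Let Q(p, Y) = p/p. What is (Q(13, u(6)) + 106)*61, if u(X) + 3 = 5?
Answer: 6527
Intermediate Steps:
u(X) = 2 (u(X) = -3 + 5 = 2)
Q(p, Y) = 1
(Q(13, u(6)) + 106)*61 = (1 + 106)*61 = 107*61 = 6527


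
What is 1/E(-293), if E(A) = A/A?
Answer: 1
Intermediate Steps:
E(A) = 1
1/E(-293) = 1/1 = 1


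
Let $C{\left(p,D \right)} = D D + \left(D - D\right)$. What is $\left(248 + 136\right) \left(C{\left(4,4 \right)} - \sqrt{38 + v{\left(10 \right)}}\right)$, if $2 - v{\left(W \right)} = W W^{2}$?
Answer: $6144 - 3072 i \sqrt{15} \approx 6144.0 - 11898.0 i$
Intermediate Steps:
$v{\left(W \right)} = 2 - W^{3}$ ($v{\left(W \right)} = 2 - W W^{2} = 2 - W^{3}$)
$C{\left(p,D \right)} = D^{2}$ ($C{\left(p,D \right)} = D^{2} + 0 = D^{2}$)
$\left(248 + 136\right) \left(C{\left(4,4 \right)} - \sqrt{38 + v{\left(10 \right)}}\right) = \left(248 + 136\right) \left(4^{2} - \sqrt{38 + \left(2 - 10^{3}\right)}\right) = 384 \left(16 - \sqrt{38 + \left(2 - 1000\right)}\right) = 384 \left(16 - \sqrt{38 - 998}\right) = 384 \left(16 - \sqrt{-960}\right) = 384 \left(16 - 8 i \sqrt{15}\right) = 6144 - 3072 i \sqrt{15}$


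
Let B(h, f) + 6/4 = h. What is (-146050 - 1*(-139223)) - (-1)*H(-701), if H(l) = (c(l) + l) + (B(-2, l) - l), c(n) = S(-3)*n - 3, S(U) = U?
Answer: -9461/2 ≈ -4730.5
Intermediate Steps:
B(h, f) = -3/2 + h
c(n) = -3 - 3*n (c(n) = -3*n - 3 = -3 - 3*n)
H(l) = -13/2 - 3*l (H(l) = ((-3 - 3*l) + l) + ((-3/2 - 2) - l) = (-3 - 2*l) + (-7/2 - l) = -13/2 - 3*l)
(-146050 - 1*(-139223)) - (-1)*H(-701) = (-146050 - 1*(-139223)) - (-1)*(-13/2 - 3*(-701)) = (-146050 + 139223) - (-1)*(-13/2 + 2103) = -6827 - (-1)*4193/2 = -6827 - 1*(-4193/2) = -6827 + 4193/2 = -9461/2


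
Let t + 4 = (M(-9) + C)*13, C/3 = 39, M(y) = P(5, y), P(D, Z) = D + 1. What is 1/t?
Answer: 1/1595 ≈ 0.00062696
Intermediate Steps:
P(D, Z) = 1 + D
M(y) = 6 (M(y) = 1 + 5 = 6)
C = 117 (C = 3*39 = 117)
t = 1595 (t = -4 + (6 + 117)*13 = -4 + 123*13 = -4 + 1599 = 1595)
1/t = 1/1595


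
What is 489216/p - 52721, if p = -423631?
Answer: -1718056859/32587 ≈ -52722.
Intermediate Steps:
489216/p - 52721 = 489216/(-423631) - 52721 = 489216*(-1/423631) - 52721 = -37632/32587 - 52721 = -1718056859/32587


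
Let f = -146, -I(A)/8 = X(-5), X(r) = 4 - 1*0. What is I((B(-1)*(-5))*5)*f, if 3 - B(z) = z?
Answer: 4672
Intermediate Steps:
B(z) = 3 - z
X(r) = 4 (X(r) = 4 + 0 = 4)
I(A) = -32 (I(A) = -8*4 = -32)
I((B(-1)*(-5))*5)*f = -32*(-146) = 4672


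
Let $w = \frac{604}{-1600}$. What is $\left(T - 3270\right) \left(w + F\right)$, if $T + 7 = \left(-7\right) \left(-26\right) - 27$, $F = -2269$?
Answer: $\frac{1416999311}{200} \approx 7.085 \cdot 10^{6}$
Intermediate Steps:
$w = - \frac{151}{400}$ ($w = 604 \left(- \frac{1}{1600}\right) = - \frac{151}{400} \approx -0.3775$)
$T = 148$ ($T = -7 - -155 = -7 + \left(182 - 27\right) = -7 + 155 = 148$)
$\left(T - 3270\right) \left(w + F\right) = \left(148 - 3270\right) \left(- \frac{151}{400} - 2269\right) = \left(-3122\right) \left(- \frac{907751}{400}\right) = \frac{1416999311}{200}$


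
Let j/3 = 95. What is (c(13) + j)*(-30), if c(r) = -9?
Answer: -8280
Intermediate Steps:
j = 285 (j = 3*95 = 285)
(c(13) + j)*(-30) = (-9 + 285)*(-30) = 276*(-30) = -8280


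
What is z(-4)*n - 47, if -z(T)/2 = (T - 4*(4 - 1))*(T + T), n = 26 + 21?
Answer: -12079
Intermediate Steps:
n = 47
z(T) = -4*T*(-12 + T) (z(T) = -2*(T - 4*(4 - 1))*(T + T) = -2*(T - 4*3)*2*T = -2*(T - 12)*2*T = -2*(-12 + T)*2*T = -4*T*(-12 + T))
z(-4)*n - 47 = (4*(-4)*(12 - 1*(-4)))*47 - 47 = (4*(-4)*(12 + 4))*47 - 47 = (4*(-4)*16)*47 - 47 = -256*47 - 47 = -12032 - 47 = -12079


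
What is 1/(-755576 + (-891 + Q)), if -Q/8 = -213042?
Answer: 1/947869 ≈ 1.0550e-6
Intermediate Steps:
Q = 1704336 (Q = -8*(-213042) = 1704336)
1/(-755576 + (-891 + Q)) = 1/(-755576 + (-891 + 1704336)) = 1/(-755576 + 1703445) = 1/947869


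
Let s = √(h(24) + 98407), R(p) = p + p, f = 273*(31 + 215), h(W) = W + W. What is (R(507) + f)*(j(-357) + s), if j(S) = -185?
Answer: -12611820 + 68172*√98455 ≈ 8.7789e+6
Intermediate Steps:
h(W) = 2*W
f = 67158 (f = 273*246 = 67158)
R(p) = 2*p
s = √98455 (s = √(2*24 + 98407) = √(48 + 98407) = √98455 ≈ 313.78)
(R(507) + f)*(j(-357) + s) = (2*507 + 67158)*(-185 + √98455) = (1014 + 67158)*(-185 + √98455) = 68172*(-185 + √98455) = -12611820 + 68172*√98455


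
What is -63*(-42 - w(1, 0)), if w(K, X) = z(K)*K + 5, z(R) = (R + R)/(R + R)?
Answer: 3024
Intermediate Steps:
z(R) = 1 (z(R) = (2*R)/((2*R)) = (2*R)*(1/(2*R)) = 1)
w(K, X) = 5 + K (w(K, X) = 1*K + 5 = K + 5 = 5 + K)
-63*(-42 - w(1, 0)) = -63*(-42 - (5 + 1)) = -63*(-42 - 1*6) = -63*(-42 - 6) = -63*(-48) = 3024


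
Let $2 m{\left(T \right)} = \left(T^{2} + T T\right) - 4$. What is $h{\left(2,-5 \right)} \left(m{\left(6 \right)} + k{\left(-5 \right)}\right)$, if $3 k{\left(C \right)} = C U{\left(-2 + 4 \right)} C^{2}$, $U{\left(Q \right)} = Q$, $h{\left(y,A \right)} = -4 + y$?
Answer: $\frac{296}{3} \approx 98.667$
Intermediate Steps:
$k{\left(C \right)} = \frac{2 C^{3}}{3}$ ($k{\left(C \right)} = \frac{C \left(-2 + 4\right) C^{2}}{3} = \frac{C 2 C^{2}}{3} = \frac{2 C C^{2}}{3} = \frac{2 C^{3}}{3}$)
$m{\left(T \right)} = -2 + T^{2}$ ($m{\left(T \right)} = \frac{\left(T^{2} + T T\right) - 4}{2} = \frac{\left(T^{2} + T^{2}\right) - 4}{2} = \frac{2 T^{2} - 4}{2} = \frac{-4 + 2 T^{2}}{2} = -2 + T^{2}$)
$h{\left(2,-5 \right)} \left(m{\left(6 \right)} + k{\left(-5 \right)}\right) = \left(-4 + 2\right) \left(\left(-2 + 6^{2}\right) + \frac{2 \left(-5\right)^{3}}{3}\right) = - 2 \left(\left(-2 + 36\right) + \frac{2}{3} \left(-125\right)\right) = - 2 \left(34 - \frac{250}{3}\right) = \left(-2\right) \left(- \frac{148}{3}\right) = \frac{296}{3}$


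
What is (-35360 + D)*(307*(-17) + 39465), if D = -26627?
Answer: -2122806802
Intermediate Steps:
(-35360 + D)*(307*(-17) + 39465) = (-35360 - 26627)*(307*(-17) + 39465) = -61987*(-5219 + 39465) = -61987*34246 = -2122806802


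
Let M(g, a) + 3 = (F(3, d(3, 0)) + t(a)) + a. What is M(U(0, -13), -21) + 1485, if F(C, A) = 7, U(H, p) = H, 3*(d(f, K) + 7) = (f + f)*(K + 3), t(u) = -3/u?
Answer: 10277/7 ≈ 1468.1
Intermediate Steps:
d(f, K) = -7 + 2*f*(3 + K)/3 (d(f, K) = -7 + ((f + f)*(K + 3))/3 = -7 + ((2*f)*(3 + K))/3 = -7 + (2*f*(3 + K))/3 = -7 + 2*f*(3 + K)/3)
M(g, a) = 4 + a - 3/a (M(g, a) = -3 + ((7 - 3/a) + a) = -3 + (7 + a - 3/a) = 4 + a - 3/a)
M(U(0, -13), -21) + 1485 = (4 - 21 - 3/(-21)) + 1485 = (4 - 21 - 3*(-1/21)) + 1485 = (4 - 21 + ⅐) + 1485 = -118/7 + 1485 = 10277/7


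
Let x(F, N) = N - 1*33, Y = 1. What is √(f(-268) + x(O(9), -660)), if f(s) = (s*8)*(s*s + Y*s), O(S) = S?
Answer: I*√153416757 ≈ 12386.0*I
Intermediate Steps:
x(F, N) = -33 + N (x(F, N) = N - 33 = -33 + N)
f(s) = 8*s*(s + s²) (f(s) = (s*8)*(s*s + 1*s) = (8*s)*(s² + s) = (8*s)*(s + s²) = 8*s*(s + s²))
√(f(-268) + x(O(9), -660)) = √(8*(-268)²*(1 - 268) + (-33 - 660)) = √(8*71824*(-267) - 693) = √(-153416064 - 693) = √(-153416757) = I*√153416757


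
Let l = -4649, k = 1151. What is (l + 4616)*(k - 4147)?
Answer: 98868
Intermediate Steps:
(l + 4616)*(k - 4147) = (-4649 + 4616)*(1151 - 4147) = -33*(-2996) = 98868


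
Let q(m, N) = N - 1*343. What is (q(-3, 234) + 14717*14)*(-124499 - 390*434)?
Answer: -60493497111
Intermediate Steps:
q(m, N) = -343 + N (q(m, N) = N - 343 = -343 + N)
(q(-3, 234) + 14717*14)*(-124499 - 390*434) = ((-343 + 234) + 14717*14)*(-124499 - 390*434) = (-109 + 206038)*(-124499 - 169260) = 205929*(-293759) = -60493497111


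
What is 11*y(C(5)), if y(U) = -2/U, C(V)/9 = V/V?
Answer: -22/9 ≈ -2.4444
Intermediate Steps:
C(V) = 9 (C(V) = 9*(V/V) = 9*1 = 9)
11*y(C(5)) = 11*(-2/9) = -22/9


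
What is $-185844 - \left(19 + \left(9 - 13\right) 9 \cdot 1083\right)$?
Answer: $-146875$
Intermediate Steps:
$-185844 - \left(19 + \left(9 - 13\right) 9 \cdot 1083\right) = -185844 - \left(19 + \left(-4\right) 9 \cdot 1083\right) = -185844 - \left(19 - 38988\right) = -185844 - -38969 = -185844 + 38969 = -146875$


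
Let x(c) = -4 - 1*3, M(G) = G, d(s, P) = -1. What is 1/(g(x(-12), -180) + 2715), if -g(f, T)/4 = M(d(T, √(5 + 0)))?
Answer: 1/2719 ≈ 0.00036778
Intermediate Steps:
x(c) = -7 (x(c) = -4 - 3 = -7)
g(f, T) = 4 (g(f, T) = -4*(-1) = 4)
1/(g(x(-12), -180) + 2715) = 1/(4 + 2715) = 1/2719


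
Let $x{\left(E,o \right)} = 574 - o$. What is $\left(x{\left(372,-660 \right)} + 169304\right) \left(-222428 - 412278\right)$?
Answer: $-108241491828$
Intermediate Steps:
$\left(x{\left(372,-660 \right)} + 169304\right) \left(-222428 - 412278\right) = \left(\left(574 - -660\right) + 169304\right) \left(-222428 - 412278\right) = \left(\left(574 + 660\right) + 169304\right) \left(-634706\right) = \left(1234 + 169304\right) \left(-634706\right) = 170538 \left(-634706\right) = -108241491828$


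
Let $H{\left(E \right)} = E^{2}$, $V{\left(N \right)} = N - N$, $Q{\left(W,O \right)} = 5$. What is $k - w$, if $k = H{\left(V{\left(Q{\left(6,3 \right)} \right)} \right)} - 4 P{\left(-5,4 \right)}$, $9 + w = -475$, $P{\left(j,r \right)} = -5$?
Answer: $504$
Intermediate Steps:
$V{\left(N \right)} = 0$
$w = -484$ ($w = -9 - 475 = -484$)
$k = 20$ ($k = 0^{2} - -20 = 0 + 20 = 20$)
$k - w = 20 - -484 = 20 + 484 = 504$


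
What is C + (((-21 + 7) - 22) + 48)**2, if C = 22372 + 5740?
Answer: 28256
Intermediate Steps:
C = 28112
C + (((-21 + 7) - 22) + 48)**2 = 28112 + (((-21 + 7) - 22) + 48)**2 = 28112 + ((-14 - 22) + 48)**2 = 28112 + (-36 + 48)**2 = 28112 + 12**2 = 28112 + 144 = 28256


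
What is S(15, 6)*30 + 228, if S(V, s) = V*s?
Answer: 2928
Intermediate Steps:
S(15, 6)*30 + 228 = (15*6)*30 + 228 = 90*30 + 228 = 2700 + 228 = 2928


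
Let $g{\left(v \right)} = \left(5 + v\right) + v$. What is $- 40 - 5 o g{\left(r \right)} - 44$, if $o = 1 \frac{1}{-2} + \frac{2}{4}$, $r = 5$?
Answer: $-44$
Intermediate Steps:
$o = 0$ ($o = 1 \left(- \frac{1}{2}\right) + 2 \cdot \frac{1}{4} = - \frac{1}{2} + \frac{1}{2} = 0$)
$g{\left(v \right)} = 5 + 2 v$
$- 40 - 5 o g{\left(r \right)} - 44 = - 40 \left(-5\right) 0 \left(5 + 2 \cdot 5\right) - 44 = - 40 \cdot 0 \left(5 + 10\right) - 44 = - 40 \cdot 0 \cdot 15 - 44 = \left(-40\right) 0 - 44 = 0 - 44 = -44$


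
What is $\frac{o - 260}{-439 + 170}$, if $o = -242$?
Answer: $\frac{502}{269} \approx 1.8662$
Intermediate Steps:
$\frac{o - 260}{-439 + 170} = \frac{-242 - 260}{-439 + 170} = - \frac{502}{-269} = \left(-502\right) \left(- \frac{1}{269}\right) = \frac{502}{269}$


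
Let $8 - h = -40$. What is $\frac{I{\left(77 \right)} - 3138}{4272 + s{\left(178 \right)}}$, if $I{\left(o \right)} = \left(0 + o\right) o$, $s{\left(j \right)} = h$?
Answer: $\frac{2791}{4320} \approx 0.64606$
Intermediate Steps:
$h = 48$ ($h = 8 - -40 = 8 + 40 = 48$)
$s{\left(j \right)} = 48$
$I{\left(o \right)} = o^{2}$ ($I{\left(o \right)} = o o = o^{2}$)
$\frac{I{\left(77 \right)} - 3138}{4272 + s{\left(178 \right)}} = \frac{77^{2} - 3138}{4272 + 48} = \frac{5929 - 3138}{4320} = 2791 \cdot \frac{1}{4320} = \frac{2791}{4320}$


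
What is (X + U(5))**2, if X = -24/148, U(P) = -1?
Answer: 1849/1369 ≈ 1.3506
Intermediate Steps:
X = -6/37 (X = -24*1/148 = -6/37 ≈ -0.16216)
(X + U(5))**2 = (-6/37 - 1)**2 = (-43/37)**2 = 1849/1369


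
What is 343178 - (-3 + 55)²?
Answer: 340474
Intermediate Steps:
343178 - (-3 + 55)² = 343178 - 1*52² = 343178 - 1*2704 = 343178 - 2704 = 340474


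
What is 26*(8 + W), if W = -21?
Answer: -338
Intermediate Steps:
26*(8 + W) = 26*(8 - 21) = 26*(-13) = -338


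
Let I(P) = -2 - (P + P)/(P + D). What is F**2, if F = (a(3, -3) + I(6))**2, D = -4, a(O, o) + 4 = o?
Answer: 50625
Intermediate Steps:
a(O, o) = -4 + o
I(P) = -2 - 2*P/(-4 + P) (I(P) = -2 - (P + P)/(P - 4) = -2 - 2*P/(-4 + P))
F = 225 (F = ((-4 - 3) + 4*(2 - 1*6)/(-4 + 6))**2 = (-7 + 4*(2 - 6)/2)**2 = (-7 + 4*(1/2)*(-4))**2 = (-7 - 8)**2 = (-15)**2 = 225)
F**2 = 225**2 = 50625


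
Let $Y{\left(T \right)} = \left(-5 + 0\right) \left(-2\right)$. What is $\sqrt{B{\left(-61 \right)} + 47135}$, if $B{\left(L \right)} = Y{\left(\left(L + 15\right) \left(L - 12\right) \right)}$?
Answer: $\sqrt{47145} \approx 217.13$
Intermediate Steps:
$Y{\left(T \right)} = 10$ ($Y{\left(T \right)} = \left(-5\right) \left(-2\right) = 10$)
$B{\left(L \right)} = 10$
$\sqrt{B{\left(-61 \right)} + 47135} = \sqrt{10 + 47135} = \sqrt{47145}$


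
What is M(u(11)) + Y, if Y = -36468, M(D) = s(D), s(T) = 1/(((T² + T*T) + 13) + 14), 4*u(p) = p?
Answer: -12289708/337 ≈ -36468.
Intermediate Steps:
u(p) = p/4
s(T) = 1/(27 + 2*T²) (s(T) = 1/(((T² + T²) + 13) + 14) = 1/((2*T² + 13) + 14) = 1/((13 + 2*T²) + 14) = 1/(27 + 2*T²))
M(D) = 1/(27 + 2*D²)
M(u(11)) + Y = 1/(27 + 2*((¼)*11)²) - 36468 = 1/(27 + 2*(11/4)²) - 36468 = 1/(27 + 2*(121/16)) - 36468 = 1/(27 + 121/8) - 36468 = 1/(337/8) - 36468 = 8/337 - 36468 = -12289708/337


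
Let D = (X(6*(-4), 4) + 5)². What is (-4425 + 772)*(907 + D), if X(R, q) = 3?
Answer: -3547063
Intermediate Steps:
D = 64 (D = (3 + 5)² = 8² = 64)
(-4425 + 772)*(907 + D) = (-4425 + 772)*(907 + 64) = -3653*971 = -3547063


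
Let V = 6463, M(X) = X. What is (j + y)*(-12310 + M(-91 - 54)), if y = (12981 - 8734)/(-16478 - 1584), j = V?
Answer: -1453877866845/18062 ≈ -8.0494e+7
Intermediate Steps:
j = 6463
y = -4247/18062 (y = 4247/(-18062) = 4247*(-1/18062) = -4247/18062 ≈ -0.23513)
(j + y)*(-12310 + M(-91 - 54)) = (6463 - 4247/18062)*(-12310 + (-91 - 54)) = 116730459*(-12310 - 145)/18062 = (116730459/18062)*(-12455) = -1453877866845/18062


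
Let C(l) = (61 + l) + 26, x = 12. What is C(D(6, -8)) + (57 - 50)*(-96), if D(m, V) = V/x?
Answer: -1757/3 ≈ -585.67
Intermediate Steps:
D(m, V) = V/12
C(l) = 87 + l
C(D(6, -8)) + (57 - 50)*(-96) = (87 + (1/12)*(-8)) + (57 - 50)*(-96) = (87 - ⅔) + 7*(-96) = 259/3 - 672 = -1757/3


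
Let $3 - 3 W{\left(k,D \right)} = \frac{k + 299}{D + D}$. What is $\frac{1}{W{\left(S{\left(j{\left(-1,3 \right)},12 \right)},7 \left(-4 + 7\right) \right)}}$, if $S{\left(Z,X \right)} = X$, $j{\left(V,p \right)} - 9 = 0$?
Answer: $- \frac{126}{185} \approx -0.68108$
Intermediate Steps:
$j{\left(V,p \right)} = 9$ ($j{\left(V,p \right)} = 9 + 0 = 9$)
$W{\left(k,D \right)} = 1 - \frac{299 + k}{6 D}$ ($W{\left(k,D \right)} = 1 - \frac{\left(k + 299\right) \frac{1}{D + D}}{3} = 1 - \frac{\left(299 + k\right) \frac{1}{2 D}}{3} = 1 - \frac{\frac{1}{2} \frac{1}{D} \left(299 + k\right)}{3} = 1 - \frac{299 + k}{6 D}$)
$\frac{1}{W{\left(S{\left(j{\left(-1,3 \right)},12 \right)},7 \left(-4 + 7\right) \right)}} = \frac{1}{\frac{1}{6} \frac{1}{7 \left(-4 + 7\right)} \left(-299 - 12 + 6 \cdot 7 \left(-4 + 7\right)\right)} = \frac{1}{\frac{1}{6} \frac{1}{7 \cdot 3} \left(-299 - 12 + 6 \cdot 7 \cdot 3\right)} = \frac{1}{\frac{1}{6} \cdot \frac{1}{21} \left(-299 - 12 + 6 \cdot 21\right)} = \frac{1}{\frac{1}{6} \cdot \frac{1}{21} \left(-299 - 12 + 126\right)} = \frac{1}{\frac{1}{6} \cdot \frac{1}{21} \left(-185\right)} = \frac{1}{- \frac{185}{126}} = - \frac{126}{185}$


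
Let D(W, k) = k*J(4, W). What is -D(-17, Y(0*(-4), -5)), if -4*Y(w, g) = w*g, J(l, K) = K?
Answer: 0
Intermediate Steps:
Y(w, g) = -g*w/4 (Y(w, g) = -w*g/4 = -g*w/4)
D(W, k) = W*k (D(W, k) = k*W = W*k)
-D(-17, Y(0*(-4), -5)) = -(-17)*(-1/4*(-5)*0*(-4)) = -(-17)*(-1/4*(-5)*0) = -(-17)*0 = -1*0 = 0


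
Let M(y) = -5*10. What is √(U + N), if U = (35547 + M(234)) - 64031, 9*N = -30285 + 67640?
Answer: I*√219451/3 ≈ 156.15*I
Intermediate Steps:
M(y) = -50
N = 37355/9 (N = (-30285 + 67640)/9 = (⅑)*37355 = 37355/9 ≈ 4150.6)
U = -28534 (U = (35547 - 50) - 64031 = 35497 - 64031 = -28534)
√(U + N) = √(-28534 + 37355/9) = √(-219451/9) = I*√219451/3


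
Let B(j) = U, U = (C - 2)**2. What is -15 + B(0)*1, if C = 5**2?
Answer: 514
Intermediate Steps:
C = 25
U = 529 (U = (25 - 2)**2 = 23**2 = 529)
B(j) = 529
-15 + B(0)*1 = -15 + 529*1 = -15 + 529 = 514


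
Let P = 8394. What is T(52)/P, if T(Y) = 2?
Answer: 1/4197 ≈ 0.00023827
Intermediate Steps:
T(52)/P = 2/8394 = 2*(1/8394) = 1/4197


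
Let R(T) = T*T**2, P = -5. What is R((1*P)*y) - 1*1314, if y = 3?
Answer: -4689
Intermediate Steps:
R(T) = T**3
R((1*P)*y) - 1*1314 = ((1*(-5))*3)**3 - 1*1314 = (-5*3)**3 - 1314 = (-15)**3 - 1314 = -3375 - 1314 = -4689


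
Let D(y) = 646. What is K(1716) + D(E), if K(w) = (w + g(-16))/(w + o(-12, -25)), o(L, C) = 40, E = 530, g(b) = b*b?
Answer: 284087/439 ≈ 647.12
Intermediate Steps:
g(b) = b**2
K(w) = (256 + w)/(40 + w) (K(w) = (w + (-16)**2)/(w + 40) = (w + 256)/(40 + w) = (256 + w)/(40 + w))
K(1716) + D(E) = (256 + 1716)/(40 + 1716) + 646 = 1972/1756 + 646 = (1/1756)*1972 + 646 = 493/439 + 646 = 284087/439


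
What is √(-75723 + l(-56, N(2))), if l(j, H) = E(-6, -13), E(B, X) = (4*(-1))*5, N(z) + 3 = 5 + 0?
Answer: I*√75743 ≈ 275.21*I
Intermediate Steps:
N(z) = 2 (N(z) = -3 + (5 + 0) = -3 + 5 = 2)
E(B, X) = -20 (E(B, X) = -4*5 = -20)
l(j, H) = -20
√(-75723 + l(-56, N(2))) = √(-75723 - 20) = √(-75743) = I*√75743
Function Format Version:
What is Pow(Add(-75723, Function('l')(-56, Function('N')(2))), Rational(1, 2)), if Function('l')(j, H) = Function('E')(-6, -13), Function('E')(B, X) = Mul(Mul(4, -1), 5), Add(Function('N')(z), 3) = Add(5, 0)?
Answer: Mul(I, Pow(75743, Rational(1, 2))) ≈ Mul(275.21, I)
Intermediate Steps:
Function('N')(z) = 2 (Function('N')(z) = Add(-3, Add(5, 0)) = Add(-3, 5) = 2)
Function('E')(B, X) = -20 (Function('E')(B, X) = Mul(-4, 5) = -20)
Function('l')(j, H) = -20
Pow(Add(-75723, Function('l')(-56, Function('N')(2))), Rational(1, 2)) = Pow(Add(-75723, -20), Rational(1, 2)) = Pow(-75743, Rational(1, 2)) = Mul(I, Pow(75743, Rational(1, 2)))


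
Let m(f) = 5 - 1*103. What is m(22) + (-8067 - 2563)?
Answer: -10728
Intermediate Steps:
m(f) = -98 (m(f) = 5 - 103 = -98)
m(22) + (-8067 - 2563) = -98 + (-8067 - 2563) = -98 - 10630 = -10728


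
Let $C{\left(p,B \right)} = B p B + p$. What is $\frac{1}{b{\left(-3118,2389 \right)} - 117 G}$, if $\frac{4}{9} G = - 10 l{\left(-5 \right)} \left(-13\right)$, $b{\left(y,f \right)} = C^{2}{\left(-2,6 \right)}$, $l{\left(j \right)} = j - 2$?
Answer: $\frac{2}{490067} \approx 4.0811 \cdot 10^{-6}$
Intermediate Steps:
$l{\left(j \right)} = -2 + j$ ($l{\left(j \right)} = j - 2 = -2 + j$)
$C{\left(p,B \right)} = p + p B^{2}$ ($C{\left(p,B \right)} = p B^{2} + p = p + p B^{2}$)
$b{\left(y,f \right)} = 5476$ ($b{\left(y,f \right)} = \left(- 2 \left(1 + 6^{2}\right)\right)^{2} = \left(- 2 \left(1 + 36\right)\right)^{2} = \left(\left(-2\right) 37\right)^{2} = \left(-74\right)^{2} = 5476$)
$G = - \frac{4095}{2}$ ($G = \frac{9 - 10 \left(-2 - 5\right) \left(-13\right)}{4} = \frac{9 \left(-10\right) \left(-7\right) \left(-13\right)}{4} = \frac{9 \cdot 70 \left(-13\right)}{4} = \frac{9}{4} \left(-910\right) = - \frac{4095}{2} \approx -2047.5$)
$\frac{1}{b{\left(-3118,2389 \right)} - 117 G} = \frac{1}{5476 - - \frac{479115}{2}} = \frac{1}{5476 + \frac{479115}{2}} = \frac{1}{\frac{490067}{2}} = \frac{2}{490067}$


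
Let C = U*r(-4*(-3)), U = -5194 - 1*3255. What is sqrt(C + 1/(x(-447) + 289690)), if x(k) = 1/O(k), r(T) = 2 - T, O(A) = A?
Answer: 41*sqrt(842790523702011013)/129491429 ≈ 290.67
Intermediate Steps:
x(k) = 1/k
U = -8449 (U = -5194 - 3255 = -8449)
C = 84490 (C = -8449*(2 - (-4)*(-3)) = -8449*(2 - 1*12) = -8449*(2 - 12) = -8449*(-10) = 84490)
sqrt(C + 1/(x(-447) + 289690)) = sqrt(84490 + 1/(1/(-447) + 289690)) = sqrt(84490 + 1/(-1/447 + 289690)) = sqrt(84490 + 1/(129491429/447)) = sqrt(84490 + 447/129491429) = sqrt(10940730836657/129491429) = 41*sqrt(842790523702011013)/129491429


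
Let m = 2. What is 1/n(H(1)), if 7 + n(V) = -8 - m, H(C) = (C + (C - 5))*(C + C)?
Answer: -1/17 ≈ -0.058824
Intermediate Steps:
H(C) = 2*C*(-5 + 2*C) (H(C) = (C + (-5 + C))*(2*C) = (-5 + 2*C)*(2*C) = 2*C*(-5 + 2*C))
n(V) = -17 (n(V) = -7 + (-8 - 1*2) = -7 + (-8 - 2) = -7 - 10 = -17)
1/n(H(1)) = 1/(-17) = -1/17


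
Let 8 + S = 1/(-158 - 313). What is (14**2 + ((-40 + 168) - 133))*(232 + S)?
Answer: 20151073/471 ≈ 42784.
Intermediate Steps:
S = -3769/471 (S = -8 + 1/(-158 - 313) = -8 + 1/(-471) = -8 - 1/471 = -3769/471 ≈ -8.0021)
(14**2 + ((-40 + 168) - 133))*(232 + S) = (14**2 + ((-40 + 168) - 133))*(232 - 3769/471) = (196 + (128 - 133))*(105503/471) = (196 - 5)*(105503/471) = 191*(105503/471) = 20151073/471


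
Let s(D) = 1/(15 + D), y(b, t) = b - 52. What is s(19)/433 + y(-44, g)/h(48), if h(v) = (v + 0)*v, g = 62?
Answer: -7349/176664 ≈ -0.041599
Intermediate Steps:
y(b, t) = -52 + b
h(v) = v² (h(v) = v*v = v²)
s(19)/433 + y(-44, g)/h(48) = 1/((15 + 19)*433) + (-52 - 44)/(48²) = (1/433)/34 - 96/2304 = (1/34)*(1/433) - 96*1/2304 = 1/14722 - 1/24 = -7349/176664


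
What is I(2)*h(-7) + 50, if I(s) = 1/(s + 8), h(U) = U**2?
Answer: 549/10 ≈ 54.900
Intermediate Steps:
I(s) = 1/(8 + s)
I(2)*h(-7) + 50 = (-7)**2/(8 + 2) + 50 = 49/10 + 50 = 549/10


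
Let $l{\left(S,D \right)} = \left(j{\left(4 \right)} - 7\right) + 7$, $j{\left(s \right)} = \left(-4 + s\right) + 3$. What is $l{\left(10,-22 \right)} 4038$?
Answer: $12114$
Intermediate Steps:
$j{\left(s \right)} = -1 + s$
$l{\left(S,D \right)} = 3$ ($l{\left(S,D \right)} = \left(\left(-1 + 4\right) - 7\right) + 7 = \left(3 - 7\right) + 7 = -4 + 7 = 3$)
$l{\left(10,-22 \right)} 4038 = 3 \cdot 4038 = 12114$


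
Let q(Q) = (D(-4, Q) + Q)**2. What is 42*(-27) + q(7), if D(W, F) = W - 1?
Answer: -1130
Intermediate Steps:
D(W, F) = -1 + W
q(Q) = (-5 + Q)**2 (q(Q) = ((-1 - 4) + Q)**2 = (-5 + Q)**2)
42*(-27) + q(7) = 42*(-27) + (-5 + 7)**2 = -1134 + 2**2 = -1134 + 4 = -1130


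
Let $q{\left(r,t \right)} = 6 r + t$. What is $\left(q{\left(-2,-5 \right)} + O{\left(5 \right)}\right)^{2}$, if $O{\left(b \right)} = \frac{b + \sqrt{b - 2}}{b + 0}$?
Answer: $\frac{\left(80 - \sqrt{3}\right)^{2}}{25} \approx 245.03$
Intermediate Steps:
$O{\left(b \right)} = \frac{b + \sqrt{-2 + b}}{b}$
$q{\left(r,t \right)} = t + 6 r$
$\left(q{\left(-2,-5 \right)} + O{\left(5 \right)}\right)^{2} = \left(\left(-5 + 6 \left(-2\right)\right) + \frac{5 + \sqrt{-2 + 5}}{5}\right)^{2} = \left(\left(-5 - 12\right) + \frac{5 + \sqrt{3}}{5}\right)^{2} = \left(-17 + \left(1 + \frac{\sqrt{3}}{5}\right)\right)^{2} = \left(-16 + \frac{\sqrt{3}}{5}\right)^{2}$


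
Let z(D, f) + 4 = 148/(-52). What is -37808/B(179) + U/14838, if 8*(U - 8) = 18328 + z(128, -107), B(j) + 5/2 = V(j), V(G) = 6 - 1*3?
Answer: -38895580875/514384 ≈ -75616.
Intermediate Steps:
z(D, f) = -89/13 (z(D, f) = -4 + 148/(-52) = -4 + 148*(-1/52) = -4 - 37/13 = -89/13)
V(G) = 3 (V(G) = 6 - 3 = 3)
B(j) = ½ (B(j) = -5/2 + 3 = ½)
U = 239007/104 (U = 8 + (18328 - 89/13)/8 = 8 + (⅛)*(238175/13) = 8 + 238175/104 = 239007/104 ≈ 2298.1)
-37808/B(179) + U/14838 = -37808/½ + (239007/104)/14838 = -37808*2 + (239007/104)*(1/14838) = -75616 + 79669/514384 = -38895580875/514384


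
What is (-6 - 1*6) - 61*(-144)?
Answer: 8772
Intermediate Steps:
(-6 - 1*6) - 61*(-144) = (-6 - 6) + 8784 = -12 + 8784 = 8772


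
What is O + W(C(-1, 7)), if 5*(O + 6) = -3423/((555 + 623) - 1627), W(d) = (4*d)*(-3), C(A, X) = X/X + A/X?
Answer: -231969/15715 ≈ -14.761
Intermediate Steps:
C(A, X) = 1 + A/X
W(d) = -12*d
O = -10047/2245 (O = -6 + (-3423/((555 + 623) - 1627))/5 = -6 + (-3423/(1178 - 1627))/5 = -6 + (-3423/(-449))/5 = -6 + (-3423*(-1/449))/5 = -6 + (⅕)*(3423/449) = -6 + 3423/2245 = -10047/2245 ≈ -4.4753)
O + W(C(-1, 7)) = -10047/2245 - 12*(-1 + 7)/7 = -10047/2245 - 12*6/7 = -10047/2245 - 72/7 = -231969/15715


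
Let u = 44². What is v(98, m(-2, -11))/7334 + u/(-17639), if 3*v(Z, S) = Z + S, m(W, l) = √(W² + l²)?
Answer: -20433625/194046639 + 5*√5/22002 ≈ -0.10479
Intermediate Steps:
u = 1936
v(Z, S) = S/3 + Z/3 (v(Z, S) = (Z + S)/3 = (S + Z)/3 = S/3 + Z/3)
v(98, m(-2, -11))/7334 + u/(-17639) = (√((-2)² + (-11)²)/3 + (⅓)*98)/7334 + 1936/(-17639) = (√(4 + 121)/3 + 98/3)*(1/7334) + 1936*(-1/17639) = (√125/3 + 98/3)*(1/7334) - 1936/17639 = ((5*√5)/3 + 98/3)*(1/7334) - 1936/17639 = (5*√5/3 + 98/3)*(1/7334) - 1936/17639 = (98/3 + 5*√5/3)*(1/7334) - 1936/17639 = (49/11001 + 5*√5/22002) - 1936/17639 = -20433625/194046639 + 5*√5/22002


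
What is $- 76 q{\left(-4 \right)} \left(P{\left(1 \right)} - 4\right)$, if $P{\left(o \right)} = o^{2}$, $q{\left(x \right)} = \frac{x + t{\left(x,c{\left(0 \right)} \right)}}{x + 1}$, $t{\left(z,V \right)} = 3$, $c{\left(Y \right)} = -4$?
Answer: $76$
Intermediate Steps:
$q{\left(x \right)} = \frac{3 + x}{1 + x}$ ($q{\left(x \right)} = \frac{x + 3}{x + 1} = \frac{3 + x}{1 + x}$)
$- 76 q{\left(-4 \right)} \left(P{\left(1 \right)} - 4\right) = - 76 \frac{3 - 4}{1 - 4} \left(1^{2} - 4\right) = - 76 \frac{1}{-3} \left(-1\right) \left(1 - 4\right) = - 76 \left(- \frac{1}{3}\right) \left(-1\right) \left(-3\right) = - 76 \cdot \frac{1}{3} \left(-3\right) = \left(-76\right) \left(-1\right) = 76$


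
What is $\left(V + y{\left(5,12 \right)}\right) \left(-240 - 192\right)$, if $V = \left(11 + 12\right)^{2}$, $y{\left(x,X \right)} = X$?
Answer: $-233712$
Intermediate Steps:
$V = 529$ ($V = 23^{2} = 529$)
$\left(V + y{\left(5,12 \right)}\right) \left(-240 - 192\right) = \left(529 + 12\right) \left(-240 - 192\right) = 541 \left(-432\right) = -233712$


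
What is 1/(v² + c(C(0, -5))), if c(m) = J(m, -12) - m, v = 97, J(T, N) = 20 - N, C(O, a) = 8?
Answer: 1/9433 ≈ 0.00010601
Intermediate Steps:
c(m) = 32 - m (c(m) = (20 - 1*(-12)) - m = (20 + 12) - m = 32 - m)
1/(v² + c(C(0, -5))) = 1/(97² + (32 - 1*8)) = 1/(9409 + (32 - 8)) = 1/(9409 + 24) = 1/9433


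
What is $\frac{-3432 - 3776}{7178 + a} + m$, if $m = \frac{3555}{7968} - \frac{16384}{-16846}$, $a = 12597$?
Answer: $\frac{466389132921}{442396175200} \approx 1.0542$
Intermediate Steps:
$m = \frac{31739207}{22371488}$ ($m = 3555 \cdot \frac{1}{7968} - - \frac{8192}{8423} = \frac{1185}{2656} + \frac{8192}{8423} = \frac{31739207}{22371488} \approx 1.4187$)
$\frac{-3432 - 3776}{7178 + a} + m = \frac{-3432 - 3776}{7178 + 12597} + \frac{31739207}{22371488} = - \frac{7208}{19775} + \frac{31739207}{22371488} = \frac{466389132921}{442396175200}$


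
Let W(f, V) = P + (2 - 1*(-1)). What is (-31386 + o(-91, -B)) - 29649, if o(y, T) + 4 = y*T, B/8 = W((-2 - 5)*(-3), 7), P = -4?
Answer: -61767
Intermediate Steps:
W(f, V) = -1 (W(f, V) = -4 + (2 - 1*(-1)) = -4 + (2 + 1) = -4 + 3 = -1)
B = -8 (B = 8*(-1) = -8)
o(y, T) = -4 + T*y (o(y, T) = -4 + y*T = -4 + T*y)
(-31386 + o(-91, -B)) - 29649 = (-31386 + (-4 - 1*(-8)*(-91))) - 29649 = (-31386 + (-4 + 8*(-91))) - 29649 = (-31386 + (-4 - 728)) - 29649 = (-31386 - 732) - 29649 = -32118 - 29649 = -61767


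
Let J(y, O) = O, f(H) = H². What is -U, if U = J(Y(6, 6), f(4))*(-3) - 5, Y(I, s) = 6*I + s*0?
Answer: 53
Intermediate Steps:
Y(I, s) = 6*I (Y(I, s) = 6*I + 0 = 6*I)
U = -53 (U = 4²*(-3) - 5 = 16*(-3) - 5 = -48 - 5 = -53)
-U = -1*(-53) = 53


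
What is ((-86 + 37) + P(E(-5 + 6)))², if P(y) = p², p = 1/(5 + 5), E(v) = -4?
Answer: 24000201/10000 ≈ 2400.0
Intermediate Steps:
p = ⅒ (p = 1/10 = ⅒ ≈ 0.10000)
P(y) = 1/100 (P(y) = (⅒)² = 1/100)
((-86 + 37) + P(E(-5 + 6)))² = ((-86 + 37) + 1/100)² = (-49 + 1/100)² = (-4899/100)² = 24000201/10000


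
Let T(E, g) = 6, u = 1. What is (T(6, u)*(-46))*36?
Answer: -9936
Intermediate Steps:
(T(6, u)*(-46))*36 = (6*(-46))*36 = -276*36 = -9936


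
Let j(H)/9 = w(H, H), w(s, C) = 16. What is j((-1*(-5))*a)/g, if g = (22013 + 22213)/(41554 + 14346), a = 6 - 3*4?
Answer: 34400/189 ≈ 182.01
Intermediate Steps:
a = -6 (a = 6 - 12 = -6)
j(H) = 144 (j(H) = 9*16 = 144)
g = 1701/2150 (g = 44226/55900 = 44226*(1/55900) = 1701/2150 ≈ 0.79116)
j((-1*(-5))*a)/g = 144/(1701/2150) = 144*(2150/1701) = 34400/189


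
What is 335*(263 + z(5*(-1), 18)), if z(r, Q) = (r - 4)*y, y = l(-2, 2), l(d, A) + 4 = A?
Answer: 94135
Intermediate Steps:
l(d, A) = -4 + A
y = -2 (y = -4 + 2 = -2)
z(r, Q) = 8 - 2*r (z(r, Q) = (r - 4)*(-2) = (-4 + r)*(-2) = 8 - 2*r)
335*(263 + z(5*(-1), 18)) = 335*(263 + (8 - 10*(-1))) = 335*(263 + (8 - 2*(-5))) = 335*(263 + (8 + 10)) = 335*(263 + 18) = 335*281 = 94135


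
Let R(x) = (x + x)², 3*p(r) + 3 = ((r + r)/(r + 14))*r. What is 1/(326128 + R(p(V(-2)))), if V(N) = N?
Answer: 81/26416564 ≈ 3.0663e-6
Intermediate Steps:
p(r) = -1 + 2*r²/(3*(14 + r)) (p(r) = -1 + (((r + r)/(r + 14))*r)/3 = -1 + (((2*r)/(14 + r))*r)/3 = -1 + ((2*r/(14 + r))*r)/3 = -1 + (2*r²/(14 + r))/3 = -1 + 2*r²/(3*(14 + r)))
R(x) = 4*x² (R(x) = (2*x)² = 4*x²)
1/(326128 + R(p(V(-2)))) = 1/(326128 + 4*((-14 - 1*(-2) + (⅔)*(-2)²)/(14 - 2))²) = 1/(326128 + 4*((-14 + 2 + (⅔)*4)/12)²) = 1/(326128 + 4*((-14 + 2 + 8/3)/12)²) = 1/(326128 + 4*((1/12)*(-28/3))²) = 1/(326128 + 4*(-7/9)²) = 1/(326128 + 4*(49/81)) = 1/(326128 + 196/81) = 1/(26416564/81) = 81/26416564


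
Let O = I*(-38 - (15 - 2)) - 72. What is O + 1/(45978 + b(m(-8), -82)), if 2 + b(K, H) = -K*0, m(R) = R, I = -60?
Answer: 137376289/45976 ≈ 2988.0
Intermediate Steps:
b(K, H) = -2 (b(K, H) = -2 - K*0 = -2 + 0 = -2)
O = 2988 (O = -60*(-38 - (15 - 2)) - 72 = -60*(-38 - 1*13) - 72 = -60*(-38 - 13) - 72 = -60*(-51) - 72 = 3060 - 72 = 2988)
O + 1/(45978 + b(m(-8), -82)) = 2988 + 1/(45978 - 2) = 2988 + 1/45976 = 137376289/45976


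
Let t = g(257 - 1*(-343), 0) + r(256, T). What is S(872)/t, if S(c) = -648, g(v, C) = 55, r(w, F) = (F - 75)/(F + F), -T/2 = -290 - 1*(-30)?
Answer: -4992/427 ≈ -11.691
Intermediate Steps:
T = 520 (T = -2*(-290 - 1*(-30)) = -2*(-290 + 30) = -2*(-260) = 520)
r(w, F) = (-75 + F)/(2*F) (r(w, F) = (-75 + F)/((2*F)) = (-75 + F)*(1/(2*F)) = (-75 + F)/(2*F))
t = 11529/208 (t = 55 + (½)*(-75 + 520)/520 = 55 + (½)*(1/520)*445 = 55 + 89/208 = 11529/208 ≈ 55.428)
S(872)/t = -648/11529/208 = -648*208/11529 = -4992/427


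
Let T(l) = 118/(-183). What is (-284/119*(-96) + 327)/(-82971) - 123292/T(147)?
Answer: 4125394622157/21575533 ≈ 1.9121e+5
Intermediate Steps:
T(l) = -118/183 (T(l) = 118*(-1/183) = -118/183)
(-284/119*(-96) + 327)/(-82971) - 123292/T(147) = (-284/119*(-96) + 327)/(-82971) - 123292/(-118/183) = (-284*1/119*(-96) + 327)*(-1/82971) - 123292*(-183/118) = (-284/119*(-96) + 327)*(-1/82971) + 11281218/59 = (27264/119 + 327)*(-1/82971) + 11281218/59 = (66177/119)*(-1/82971) + 11281218/59 = -2451/365687 + 11281218/59 = 4125394622157/21575533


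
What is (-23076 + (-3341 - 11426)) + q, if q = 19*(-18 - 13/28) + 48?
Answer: -1068083/28 ≈ -38146.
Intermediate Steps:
q = -8479/28 (q = 19*(-18 - 13*1/28) + 48 = 19*(-18 - 13/28) + 48 = 19*(-517/28) + 48 = -9823/28 + 48 = -8479/28 ≈ -302.82)
(-23076 + (-3341 - 11426)) + q = (-23076 + (-3341 - 11426)) - 8479/28 = (-23076 - 14767) - 8479/28 = -37843 - 8479/28 = -1068083/28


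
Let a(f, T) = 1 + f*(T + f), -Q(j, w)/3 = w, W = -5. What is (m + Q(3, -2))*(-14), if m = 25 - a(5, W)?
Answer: -420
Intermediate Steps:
Q(j, w) = -3*w
m = 24 (m = 25 - (1 + 5**2 - 5*5) = 25 - (1 + 25 - 25) = 25 - 1*1 = 25 - 1 = 24)
(m + Q(3, -2))*(-14) = (24 - 3*(-2))*(-14) = (24 + 6)*(-14) = 30*(-14) = -420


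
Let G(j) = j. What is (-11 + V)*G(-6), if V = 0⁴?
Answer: 66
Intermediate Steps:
V = 0
(-11 + V)*G(-6) = (-11 + 0)*(-6) = -11*(-6) = 66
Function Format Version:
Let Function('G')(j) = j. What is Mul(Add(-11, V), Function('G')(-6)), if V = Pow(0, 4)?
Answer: 66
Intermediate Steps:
V = 0
Mul(Add(-11, V), Function('G')(-6)) = Mul(Add(-11, 0), -6) = Mul(-11, -6) = 66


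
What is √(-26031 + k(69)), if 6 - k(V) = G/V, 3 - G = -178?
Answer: I*√123917514/69 ≈ 161.33*I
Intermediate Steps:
G = 181 (G = 3 - 1*(-178) = 3 + 178 = 181)
k(V) = 6 - 181/V
√(-26031 + k(69)) = √(-26031 + (6 - 181/69)) = √(-26031 + 233/69) = √(-1795906/69) = I*√123917514/69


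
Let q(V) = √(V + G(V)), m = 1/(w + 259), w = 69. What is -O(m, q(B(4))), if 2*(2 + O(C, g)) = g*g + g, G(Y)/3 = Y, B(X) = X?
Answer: -8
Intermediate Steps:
G(Y) = 3*Y
m = 1/328 (m = 1/(69 + 259) = 1/328 ≈ 0.0030488)
q(V) = 2*√V (q(V) = √(V + 3*V) = √(4*V) = 2*√V)
O(C, g) = -2 + g/2 + g²/2 (O(C, g) = -2 + (g*g + g)/2 = -2 + (g² + g)/2 = -2 + (g + g²)/2 = -2 + (g/2 + g²/2) = -2 + g/2 + g²/2)
-O(m, q(B(4))) = -(-2 + (2*√4)/2 + (2*√4)²/2) = -(-2 + (2*2)/2 + (2*2)²/2) = -(-2 + (½)*4 + (½)*4²) = -(-2 + 2 + (½)*16) = -(-2 + 2 + 8) = -1*8 = -8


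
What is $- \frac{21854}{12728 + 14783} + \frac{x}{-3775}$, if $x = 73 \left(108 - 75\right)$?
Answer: $- \frac{148772849}{103854025} \approx -1.4325$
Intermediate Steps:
$x = 2409$ ($x = 73 \cdot 33 = 2409$)
$- \frac{21854}{12728 + 14783} + \frac{x}{-3775} = - \frac{21854}{12728 + 14783} + \frac{2409}{-3775} = - \frac{21854}{27511} + 2409 \left(- \frac{1}{3775}\right) = \left(-21854\right) \frac{1}{27511} - \frac{2409}{3775} = - \frac{21854}{27511} - \frac{2409}{3775} = - \frac{148772849}{103854025}$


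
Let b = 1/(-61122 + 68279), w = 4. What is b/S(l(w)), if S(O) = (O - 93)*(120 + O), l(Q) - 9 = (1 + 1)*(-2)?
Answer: -1/78727000 ≈ -1.2702e-8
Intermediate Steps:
l(Q) = 5 (l(Q) = 9 + (1 + 1)*(-2) = 9 + 2*(-2) = 9 - 4 = 5)
S(O) = (-93 + O)*(120 + O)
b = 1/7157 ≈ 0.00013972
b/S(l(w)) = 1/(7157*(-11160 + 5**2 + 27*5)) = 1/(7157*(-11160 + 25 + 135)) = (1/7157)/(-11000) = (1/7157)*(-1/11000) = -1/78727000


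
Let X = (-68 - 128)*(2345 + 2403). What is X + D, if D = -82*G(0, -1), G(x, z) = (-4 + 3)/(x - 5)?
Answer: -4653122/5 ≈ -9.3062e+5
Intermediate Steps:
G(x, z) = -1/(-5 + x)
X = -930608 (X = -196*4748 = -930608)
D = -82/5 (D = -(-82)/(-5 + 0) = -(-82)/(-5) = -(-82)*(-1)/5 = -82*⅕ = -82/5 ≈ -16.400)
X + D = -930608 - 82/5 = -4653122/5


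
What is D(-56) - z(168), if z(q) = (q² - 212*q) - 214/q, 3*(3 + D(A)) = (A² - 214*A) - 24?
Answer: 1043471/84 ≈ 12422.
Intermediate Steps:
D(A) = -11 - 214*A/3 + A²/3 (D(A) = -3 + ((A² - 214*A) - 24)/3 = -3 + (-24 + A² - 214*A)/3 = -3 + (-8 - 214*A/3 + A²/3) = -11 - 214*A/3 + A²/3)
z(q) = q² - 214/q - 212*q
D(-56) - z(168) = (-11 - 214/3*(-56) + (⅓)*(-56)²) - (-214 + 168²*(-212 + 168))/168 = (-11 + 11984/3 + (⅓)*3136) - (-214 + 28224*(-44))/168 = (-11 + 11984/3 + 3136/3) - (-214 - 1241856)/168 = 5029 - (-1242070)/168 = 5029 - 1*(-621035/84) = 5029 + 621035/84 = 1043471/84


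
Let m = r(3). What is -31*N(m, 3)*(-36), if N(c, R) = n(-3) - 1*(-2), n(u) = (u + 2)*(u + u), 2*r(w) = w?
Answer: 8928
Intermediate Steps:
r(w) = w/2
m = 3/2 (m = (½)*3 = 3/2 ≈ 1.5000)
n(u) = 2*u*(2 + u) (n(u) = (2 + u)*(2*u) = 2*u*(2 + u))
N(c, R) = 8 (N(c, R) = 2*(-3)*(2 - 3) - 1*(-2) = 2*(-3)*(-1) + 2 = 6 + 2 = 8)
-31*N(m, 3)*(-36) = -31*8*(-36) = -248*(-36) = 8928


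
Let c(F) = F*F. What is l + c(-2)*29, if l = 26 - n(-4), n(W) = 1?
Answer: 141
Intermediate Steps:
c(F) = F²
l = 25 (l = 26 - 1*1 = 26 - 1 = 25)
l + c(-2)*29 = 25 + (-2)²*29 = 25 + 4*29 = 25 + 116 = 141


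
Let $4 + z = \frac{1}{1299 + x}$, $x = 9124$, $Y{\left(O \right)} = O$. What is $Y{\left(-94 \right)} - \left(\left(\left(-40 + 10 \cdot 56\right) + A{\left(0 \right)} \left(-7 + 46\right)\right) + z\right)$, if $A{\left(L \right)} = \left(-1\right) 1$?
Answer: $- \frac{5951534}{10423} \approx -571.0$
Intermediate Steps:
$A{\left(L \right)} = -1$
$z = - \frac{41691}{10423}$ ($z = -4 + \frac{1}{1299 + 9124} = -4 + \frac{1}{10423} = - \frac{41691}{10423} \approx -3.9999$)
$Y{\left(-94 \right)} - \left(\left(\left(-40 + 10 \cdot 56\right) + A{\left(0 \right)} \left(-7 + 46\right)\right) + z\right) = -94 - \left(\left(\left(-40 + 10 \cdot 56\right) - \left(-7 + 46\right)\right) - \frac{41691}{10423}\right) = -94 - \left(\left(\left(-40 + 560\right) - 39\right) - \frac{41691}{10423}\right) = -94 - \left(\left(520 - 39\right) - \frac{41691}{10423}\right) = -94 - \left(481 - \frac{41691}{10423}\right) = -94 - \frac{4971772}{10423} = - \frac{5951534}{10423}$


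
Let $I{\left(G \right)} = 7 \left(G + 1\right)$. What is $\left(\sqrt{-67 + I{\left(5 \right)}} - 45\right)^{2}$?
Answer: $2000 - 450 i \approx 2000.0 - 450.0 i$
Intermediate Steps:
$I{\left(G \right)} = 7 + 7 G$ ($I{\left(G \right)} = 7 \left(1 + G\right) = 7 + 7 G$)
$\left(\sqrt{-67 + I{\left(5 \right)}} - 45\right)^{2} = \left(\sqrt{-67 + \left(7 + 7 \cdot 5\right)} - 45\right)^{2} = \left(\sqrt{-67 + \left(7 + 35\right)} - 45\right)^{2} = \left(\sqrt{-67 + 42} - 45\right)^{2} = \left(\sqrt{-25} - 45\right)^{2} = \left(5 i - 45\right)^{2} = \left(-45 + 5 i\right)^{2}$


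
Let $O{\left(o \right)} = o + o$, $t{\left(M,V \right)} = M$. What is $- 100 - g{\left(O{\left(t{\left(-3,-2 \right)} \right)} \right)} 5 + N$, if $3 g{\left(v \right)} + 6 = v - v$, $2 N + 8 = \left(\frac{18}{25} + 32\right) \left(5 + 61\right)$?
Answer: $\frac{1894}{25} \approx 75.76$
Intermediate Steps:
$O{\left(o \right)} = 2 o$
$N = \frac{26894}{25}$ ($N = -4 + \frac{\left(\frac{18}{25} + 32\right) \left(5 + 61\right)}{2} = -4 + \frac{\left(18 \cdot \frac{1}{25} + 32\right) 66}{2} = -4 + \frac{\left(\frac{18}{25} + 32\right) 66}{2} = -4 + \frac{\frac{818}{25} \cdot 66}{2} = -4 + \frac{1}{2} \cdot \frac{53988}{25} = -4 + \frac{26994}{25} = \frac{26894}{25} \approx 1075.8$)
$g{\left(v \right)} = -2$ ($g{\left(v \right)} = -2 + \frac{v - v}{3} = -2 + \frac{1}{3} \cdot 0 = -2 + 0 = -2$)
$- 100 - g{\left(O{\left(t{\left(-3,-2 \right)} \right)} \right)} 5 + N = - 100 \left(-1\right) \left(-2\right) 5 + \frac{26894}{25} = - 100 \cdot 2 \cdot 5 + \frac{26894}{25} = \left(-100\right) 10 + \frac{26894}{25} = -1000 + \frac{26894}{25} = \frac{1894}{25}$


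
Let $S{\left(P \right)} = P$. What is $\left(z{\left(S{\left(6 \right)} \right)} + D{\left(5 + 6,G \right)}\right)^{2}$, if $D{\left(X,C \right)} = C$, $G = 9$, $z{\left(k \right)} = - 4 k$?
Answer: $225$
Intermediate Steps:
$\left(z{\left(S{\left(6 \right)} \right)} + D{\left(5 + 6,G \right)}\right)^{2} = \left(\left(-4\right) 6 + 9\right)^{2} = \left(-24 + 9\right)^{2} = \left(-15\right)^{2} = 225$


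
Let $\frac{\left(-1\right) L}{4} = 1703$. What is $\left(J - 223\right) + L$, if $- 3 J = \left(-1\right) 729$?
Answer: $-6792$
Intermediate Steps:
$L = -6812$ ($L = \left(-4\right) 1703 = -6812$)
$J = 243$ ($J = - \frac{\left(-1\right) 729}{3} = \left(- \frac{1}{3}\right) \left(-729\right) = 243$)
$\left(J - 223\right) + L = \left(243 - 223\right) - 6812 = 20 - 6812 = -6792$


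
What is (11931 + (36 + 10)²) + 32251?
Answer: 46298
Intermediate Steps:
(11931 + (36 + 10)²) + 32251 = (11931 + 46²) + 32251 = (11931 + 2116) + 32251 = 14047 + 32251 = 46298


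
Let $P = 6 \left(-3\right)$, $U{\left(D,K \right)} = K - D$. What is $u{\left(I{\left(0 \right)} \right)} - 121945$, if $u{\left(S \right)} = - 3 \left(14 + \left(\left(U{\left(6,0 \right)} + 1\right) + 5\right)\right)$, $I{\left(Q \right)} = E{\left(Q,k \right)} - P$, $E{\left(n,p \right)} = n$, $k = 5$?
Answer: $-121987$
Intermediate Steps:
$P = -18$
$I{\left(Q \right)} = 18 + Q$ ($I{\left(Q \right)} = Q - -18 = Q + 18 = 18 + Q$)
$u{\left(S \right)} = -42$ ($u{\left(S \right)} = - 3 \left(14 + \left(\left(\left(0 - 6\right) + 1\right) + 5\right)\right) = - 3 \left(14 + \left(\left(-6 + 1\right) + 5\right)\right) = - 3 \left(14 + \left(-5 + 5\right)\right) = - 3 \left(14 + 0\right) = \left(-3\right) 14 = -42$)
$u{\left(I{\left(0 \right)} \right)} - 121945 = -42 - 121945 = -121987$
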